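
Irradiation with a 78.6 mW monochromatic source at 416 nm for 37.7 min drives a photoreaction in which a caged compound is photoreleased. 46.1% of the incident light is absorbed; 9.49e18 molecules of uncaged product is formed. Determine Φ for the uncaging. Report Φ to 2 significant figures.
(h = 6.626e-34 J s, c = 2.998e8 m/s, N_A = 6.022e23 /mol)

Product: 9.49e18 / 6.022e23 = 1.576e-5 mol.
Photon energy at 416 nm: hc/λ = (6.626e-34)(2.998e8)/(416e-9) = 4.775e-19 J.
Energy delivered: (78.6 mW)(2262 s) = 177.8 J.
Photons incident: 177.8 / 4.775e-19 = 3.724e20, i.e. 3.724e20/6.022e23 = 6.184e-4 mol.
Photons absorbed: 0.461 × 6.184e-4 = 2.851e-4 mol.
Φ = 1.576e-5 mol / 2.851e-4 mol photons = 0.055.

Φ = 0.055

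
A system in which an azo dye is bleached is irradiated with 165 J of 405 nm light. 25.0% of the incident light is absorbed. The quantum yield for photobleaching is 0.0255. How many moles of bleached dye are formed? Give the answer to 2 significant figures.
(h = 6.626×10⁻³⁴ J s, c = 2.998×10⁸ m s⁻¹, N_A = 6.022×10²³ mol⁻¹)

3.6×10⁻⁶ mol

Photon energy at 405 nm: hc/λ = (6.626×10⁻³⁴)(2.998×10⁸)/(405×10⁻⁹) = 4.905×10⁻¹⁹ J.
Photons incident: 165 / 4.905×10⁻¹⁹ = 3.364×10²⁰, i.e. 3.364×10²⁰/6.022×10²³ = 5.586×10⁻⁴ mol.
Photons absorbed: 0.250 × 5.586×10⁻⁴ = 1.397×10⁻⁴ mol.
Product: Φ × n_abs = 0.0255 × 1.397×10⁻⁴ = 3.562×10⁻⁶ mol.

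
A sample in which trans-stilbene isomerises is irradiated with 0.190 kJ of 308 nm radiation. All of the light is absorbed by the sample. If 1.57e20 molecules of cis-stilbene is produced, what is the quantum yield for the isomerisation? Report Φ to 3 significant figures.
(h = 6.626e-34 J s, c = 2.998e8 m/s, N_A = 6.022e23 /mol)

Product: 1.57e20 / 6.022e23 = 2.607e-4 mol.
Photon energy at 308 nm: hc/λ = (6.626e-34)(2.998e8)/(308e-9) = 6.450e-19 J.
Incident energy: 0.190 kJ = 190 J.
Photons incident: 190 / 6.450e-19 = 2.946e20, i.e. 2.946e20/6.022e23 = 4.892e-4 mol.
Φ = 2.607e-4 mol / 4.892e-4 mol photons = 0.533.

Φ = 0.533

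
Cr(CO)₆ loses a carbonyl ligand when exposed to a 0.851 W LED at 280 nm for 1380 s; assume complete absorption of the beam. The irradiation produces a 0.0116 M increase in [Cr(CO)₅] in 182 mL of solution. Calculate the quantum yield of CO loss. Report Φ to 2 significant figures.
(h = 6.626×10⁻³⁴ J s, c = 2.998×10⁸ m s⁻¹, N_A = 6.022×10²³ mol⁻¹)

Φ = 0.77

Product: (0.0116 M)(0.182 L) = 0.002111 mol.
Photon energy at 280 nm: hc/λ = (6.626×10⁻³⁴)(2.998×10⁸)/(280×10⁻⁹) = 7.095×10⁻¹⁹ J.
Energy delivered: (0.851 W)(1380 s) = 1174 J.
Photons incident: 1174 / 7.095×10⁻¹⁹ = 1.655×10²¹, i.e. 1.655×10²¹/6.022×10²³ = 0.002748 mol.
Φ = 0.002111 mol / 0.002748 mol photons = 0.77.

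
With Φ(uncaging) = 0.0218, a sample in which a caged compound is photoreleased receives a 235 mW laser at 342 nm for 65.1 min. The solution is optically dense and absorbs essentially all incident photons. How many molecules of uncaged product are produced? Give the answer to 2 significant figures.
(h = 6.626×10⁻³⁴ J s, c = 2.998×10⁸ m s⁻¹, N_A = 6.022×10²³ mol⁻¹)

3.4×10¹⁹ molecules

Photon energy at 342 nm: hc/λ = (6.626×10⁻³⁴)(2.998×10⁸)/(342×10⁻⁹) = 5.808×10⁻¹⁹ J.
Energy delivered: (235 mW)(3906 s) = 917.9 J.
Photons incident: 917.9 / 5.808×10⁻¹⁹ = 1.580×10²¹, i.e. 1.580×10²¹/6.022×10²³ = 0.002624 mol.
Product: Φ × n_abs = 0.0218 × 0.002624 = 5.720×10⁻⁵ mol.
As a count: 5.720×10⁻⁵ × 6.022×10²³ = 3.4×10¹⁹.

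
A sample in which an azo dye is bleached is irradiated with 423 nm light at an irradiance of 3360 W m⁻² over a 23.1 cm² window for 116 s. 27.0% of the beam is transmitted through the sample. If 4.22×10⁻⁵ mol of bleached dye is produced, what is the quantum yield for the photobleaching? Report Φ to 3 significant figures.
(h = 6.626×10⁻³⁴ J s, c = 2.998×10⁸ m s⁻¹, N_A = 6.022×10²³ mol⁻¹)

Φ = 0.0182

Photon energy at 423 nm: hc/λ = (6.626×10⁻³⁴)(2.998×10⁸)/(423×10⁻⁹) = 4.696×10⁻¹⁹ J.
Energy delivered: (3360 W m⁻²)(23.1×10⁻⁴ m²)(116 s) = 900.3 J.
Photons incident: 900.3 / 4.696×10⁻¹⁹ = 1.917×10²¹, i.e. 1.917×10²¹/6.022×10²³ = 0.003183 mol.
Fraction absorbed: 1 − 27.0/100 = 0.7300.
Photons absorbed: 0.7300 × 0.003183 = 0.002324 mol.
Φ = 4.22×10⁻⁵ mol / 0.002324 mol photons = 0.0182.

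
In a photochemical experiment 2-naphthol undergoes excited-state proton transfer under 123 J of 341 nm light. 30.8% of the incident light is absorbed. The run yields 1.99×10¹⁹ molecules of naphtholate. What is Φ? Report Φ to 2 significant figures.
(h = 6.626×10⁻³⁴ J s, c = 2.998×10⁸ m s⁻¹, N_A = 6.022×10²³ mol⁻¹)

Φ = 0.31

Product: 1.99×10¹⁹ / 6.022×10²³ = 3.305×10⁻⁵ mol.
Photon energy at 341 nm: hc/λ = (6.626×10⁻³⁴)(2.998×10⁸)/(341×10⁻⁹) = 5.825×10⁻¹⁹ J.
Photons incident: 123 / 5.825×10⁻¹⁹ = 2.112×10²⁰, i.e. 2.112×10²⁰/6.022×10²³ = 3.507×10⁻⁴ mol.
Photons absorbed: 0.308 × 3.507×10⁻⁴ = 1.080×10⁻⁴ mol.
Φ = 3.305×10⁻⁵ mol / 1.080×10⁻⁴ mol photons = 0.31.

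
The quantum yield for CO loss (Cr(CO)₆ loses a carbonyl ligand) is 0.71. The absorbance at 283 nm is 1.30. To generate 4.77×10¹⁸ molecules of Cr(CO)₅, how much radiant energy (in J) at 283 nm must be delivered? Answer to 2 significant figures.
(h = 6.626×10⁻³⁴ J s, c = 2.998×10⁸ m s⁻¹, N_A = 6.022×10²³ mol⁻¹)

Product: 4.77×10¹⁸ / 6.022×10²³ = 7.921×10⁻⁶ mol.
Photons that must be absorbed: 7.921×10⁻⁶ / 0.71 = 1.116×10⁻⁵ mol.
Fraction absorbed: 1 − 10^(−1.30) = 0.9499.
Incident photons needed: 1.116×10⁻⁵ / 0.9499 = 1.175×10⁻⁵ mol.
Photon energy: hc/λ = 7.019×10⁻¹⁹ J; per mole, 4.227×10⁵ J mol⁻¹.
Energy required: 1.175×10⁻⁵ × 4.227×10⁵ = 5.0 J.

5.0 J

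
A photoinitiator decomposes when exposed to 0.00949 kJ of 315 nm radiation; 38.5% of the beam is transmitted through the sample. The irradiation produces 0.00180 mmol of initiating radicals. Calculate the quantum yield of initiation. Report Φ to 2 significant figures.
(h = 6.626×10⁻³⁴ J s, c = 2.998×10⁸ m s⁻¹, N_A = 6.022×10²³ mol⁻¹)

Product: 0.00180 mmol = 1.80×10⁻⁶ mol.
Photon energy at 315 nm: hc/λ = (6.626×10⁻³⁴)(2.998×10⁸)/(315×10⁻⁹) = 6.306×10⁻¹⁹ J.
Incident energy: 0.00949 kJ = 9.49 J.
Photons incident: 9.49 / 6.306×10⁻¹⁹ = 1.505×10¹⁹, i.e. 1.505×10¹⁹/6.022×10²³ = 2.499×10⁻⁵ mol.
Fraction absorbed: 1 − 38.5/100 = 0.6150.
Photons absorbed: 0.6150 × 2.499×10⁻⁵ = 1.537×10⁻⁵ mol.
Φ = 1.80×10⁻⁶ mol / 1.537×10⁻⁵ mol photons = 0.12.

Φ = 0.12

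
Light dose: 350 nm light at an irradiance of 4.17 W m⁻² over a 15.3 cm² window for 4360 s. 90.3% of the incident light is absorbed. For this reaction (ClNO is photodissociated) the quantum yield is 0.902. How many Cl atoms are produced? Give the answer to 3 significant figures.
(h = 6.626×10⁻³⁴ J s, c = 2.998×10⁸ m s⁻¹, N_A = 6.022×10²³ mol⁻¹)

3.99×10¹⁹ atoms

Photon energy at 350 nm: hc/λ = (6.626×10⁻³⁴)(2.998×10⁸)/(350×10⁻⁹) = 5.676×10⁻¹⁹ J.
Energy delivered: (4.17 W m⁻²)(15.3×10⁻⁴ m²)(4360 s) = 27.82 J.
Photons incident: 27.82 / 5.676×10⁻¹⁹ = 4.901×10¹⁹, i.e. 4.901×10¹⁹/6.022×10²³ = 8.138×10⁻⁵ mol.
Photons absorbed: 0.903 × 8.138×10⁻⁵ = 7.349×10⁻⁵ mol.
Product: Φ × n_abs = 0.902 × 7.349×10⁻⁵ = 6.629×10⁻⁵ mol.
As a count: 6.629×10⁻⁵ × 6.022×10²³ = 3.99×10¹⁹.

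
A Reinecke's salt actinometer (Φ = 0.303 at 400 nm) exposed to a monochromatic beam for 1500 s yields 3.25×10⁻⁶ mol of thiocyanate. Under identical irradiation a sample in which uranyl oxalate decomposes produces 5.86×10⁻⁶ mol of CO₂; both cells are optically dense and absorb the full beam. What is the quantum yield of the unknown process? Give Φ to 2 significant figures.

Photons absorbed by the actinometer: 3.25×10⁻⁶ / 0.303 = 1.073×10⁻⁵ mol.
Φ(unknown) = 5.86×10⁻⁶ / 1.073×10⁻⁵ = 0.55.

Φ = 0.55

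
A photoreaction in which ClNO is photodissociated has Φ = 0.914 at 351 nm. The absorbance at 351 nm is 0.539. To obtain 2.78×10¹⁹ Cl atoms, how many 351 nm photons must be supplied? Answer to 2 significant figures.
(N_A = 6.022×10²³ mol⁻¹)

4.3×10¹⁹ photons

Product: 2.78×10¹⁹ / 6.022×10²³ = 4.616×10⁻⁵ mol.
Photons that must be absorbed: 4.616×10⁻⁵ / 0.914 = 5.050×10⁻⁵ mol.
Fraction absorbed: 1 − 10^(−0.539) = 0.7109.
Incident photons needed: 5.050×10⁻⁵ / 0.7109 = 7.104×10⁻⁵ mol.
Photon count: 7.104×10⁻⁵ × 6.022×10²³ = 4.3×10¹⁹.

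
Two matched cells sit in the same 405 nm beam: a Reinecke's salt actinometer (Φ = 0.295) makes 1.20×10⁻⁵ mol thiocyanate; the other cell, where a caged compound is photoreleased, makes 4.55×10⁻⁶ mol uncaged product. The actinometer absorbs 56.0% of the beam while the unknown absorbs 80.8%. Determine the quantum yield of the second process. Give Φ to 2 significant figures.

Φ = 0.078

Photons absorbed by the actinometer: 1.20×10⁻⁵ / 0.295 = 4.068×10⁻⁵ mol.
Incident flux: 4.068×10⁻⁵ / 0.560 = 7.264×10⁻⁵ einstein.
Absorbed by unknown: 0.808 × 7.264×10⁻⁵ = 5.869×10⁻⁵ mol.
Φ(unknown) = 4.55×10⁻⁶ / 5.869×10⁻⁵ = 0.078.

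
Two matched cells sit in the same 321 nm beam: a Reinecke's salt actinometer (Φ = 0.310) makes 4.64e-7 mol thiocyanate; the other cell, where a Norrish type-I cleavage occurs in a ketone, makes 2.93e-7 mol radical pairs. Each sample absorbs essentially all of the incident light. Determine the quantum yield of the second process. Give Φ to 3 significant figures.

Photons absorbed by the actinometer: 4.64e-7 / 0.310 = 1.497e-6 mol.
Φ(unknown) = 2.93e-7 / 1.497e-6 = 0.196.

Φ = 0.196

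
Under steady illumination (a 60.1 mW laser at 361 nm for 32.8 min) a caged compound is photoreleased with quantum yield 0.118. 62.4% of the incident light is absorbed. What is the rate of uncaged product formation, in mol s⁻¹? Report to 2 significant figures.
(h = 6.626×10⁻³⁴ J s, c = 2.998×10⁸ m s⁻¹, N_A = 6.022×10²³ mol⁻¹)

1.3×10⁻⁸ mol s⁻¹

Photon energy at 361 nm: hc/λ = (6.626×10⁻³⁴)(2.998×10⁸)/(361×10⁻⁹) = 5.503×10⁻¹⁹ J.
Energy delivered: (60.1 mW)(1968 s) = 118.3 J.
Photons incident: 118.3 / 5.503×10⁻¹⁹ = 2.150×10²⁰, i.e. 2.150×10²⁰/6.022×10²³ = 3.570×10⁻⁴ mol.
Photons absorbed: 0.624 × 3.570×10⁻⁴ = 2.228×10⁻⁴ mol.
Product formed: 0.118 × 2.228×10⁻⁴ = 2.629×10⁻⁵ mol.
Rate: 2.629×10⁻⁵ / 1968 s = 1.3×10⁻⁸ mol s⁻¹.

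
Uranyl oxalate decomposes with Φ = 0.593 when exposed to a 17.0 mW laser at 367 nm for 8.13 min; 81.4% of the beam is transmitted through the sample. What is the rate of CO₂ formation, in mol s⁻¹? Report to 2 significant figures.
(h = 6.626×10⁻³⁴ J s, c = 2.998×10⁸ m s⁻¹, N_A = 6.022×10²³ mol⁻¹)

5.8×10⁻⁹ mol s⁻¹

Photon energy at 367 nm: hc/λ = (6.626×10⁻³⁴)(2.998×10⁸)/(367×10⁻⁹) = 5.413×10⁻¹⁹ J.
Energy delivered: (17.0 mW)(487.8 s) = 8.293 J.
Photons incident: 8.293 / 5.413×10⁻¹⁹ = 1.532×10¹⁹, i.e. 1.532×10¹⁹/6.022×10²³ = 2.544×10⁻⁵ mol.
Fraction absorbed: 1 − 81.4/100 = 0.1860.
Photons absorbed: 0.1860 × 2.544×10⁻⁵ = 4.732×10⁻⁶ mol.
Product formed: 0.593 × 4.732×10⁻⁶ = 2.806×10⁻⁶ mol.
Rate: 2.806×10⁻⁶ / 487.8 s = 5.8×10⁻⁹ mol s⁻¹.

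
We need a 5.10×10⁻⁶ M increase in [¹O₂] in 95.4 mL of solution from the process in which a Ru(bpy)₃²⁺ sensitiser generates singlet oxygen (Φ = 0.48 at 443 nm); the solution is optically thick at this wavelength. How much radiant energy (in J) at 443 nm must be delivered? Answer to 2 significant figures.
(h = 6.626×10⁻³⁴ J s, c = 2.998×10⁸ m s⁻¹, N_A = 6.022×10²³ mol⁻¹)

0.27 J

Product: (5.10×10⁻⁶ M)(0.0954 L) = 4.865×10⁻⁷ mol.
Photons that must be absorbed: 4.865×10⁻⁷ / 0.48 = 1.014×10⁻⁶ mol.
Photon energy: hc/λ = 4.484×10⁻¹⁹ J; per mole, 2.700×10⁵ J mol⁻¹.
Energy required: 1.014×10⁻⁶ × 2.700×10⁵ = 0.27 J.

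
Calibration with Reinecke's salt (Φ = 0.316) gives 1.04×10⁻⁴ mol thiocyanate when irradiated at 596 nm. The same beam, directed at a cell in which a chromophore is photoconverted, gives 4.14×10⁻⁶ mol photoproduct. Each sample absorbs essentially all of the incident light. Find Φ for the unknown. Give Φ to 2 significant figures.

Photons absorbed by the actinometer: 1.04×10⁻⁴ / 0.316 = 3.291×10⁻⁴ mol.
Φ(unknown) = 4.14×10⁻⁶ / 3.291×10⁻⁴ = 0.013.

Φ = 0.013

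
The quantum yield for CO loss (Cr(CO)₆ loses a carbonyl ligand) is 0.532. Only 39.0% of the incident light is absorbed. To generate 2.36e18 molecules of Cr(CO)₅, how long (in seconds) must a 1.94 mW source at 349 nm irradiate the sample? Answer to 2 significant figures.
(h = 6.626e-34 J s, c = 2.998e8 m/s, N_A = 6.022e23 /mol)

Product: 2.36e18 / 6.022e23 = 3.919e-6 mol.
Photons that must be absorbed: 3.919e-6 / 0.532 = 7.367e-6 mol.
Incident photons needed: 7.367e-6 / 0.390 = 1.889e-5 mol.
Photon energy: hc/λ = 5.692e-19 J; per mole, 3.428e5 J mol⁻¹.
Energy required: 1.889e-5 × 3.428e5 = 6.475 J.
Time: 6.475 J / 0.00194 W = 3300 s.

t ≈ 3300 s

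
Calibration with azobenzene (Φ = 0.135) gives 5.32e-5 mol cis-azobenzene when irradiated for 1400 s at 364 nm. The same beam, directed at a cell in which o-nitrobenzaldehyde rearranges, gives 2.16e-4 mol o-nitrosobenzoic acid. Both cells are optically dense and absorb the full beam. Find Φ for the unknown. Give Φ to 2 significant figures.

Φ = 0.55

Photons absorbed by the actinometer: 5.32e-5 / 0.135 = 3.941e-4 mol.
Φ(unknown) = 2.16e-4 / 3.941e-4 = 0.55.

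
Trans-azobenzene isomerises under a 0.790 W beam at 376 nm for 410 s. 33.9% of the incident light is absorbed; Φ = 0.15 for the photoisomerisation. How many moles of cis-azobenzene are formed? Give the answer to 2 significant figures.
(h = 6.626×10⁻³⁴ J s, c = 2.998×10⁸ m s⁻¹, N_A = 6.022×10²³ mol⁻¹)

Photon energy at 376 nm: hc/λ = (6.626×10⁻³⁴)(2.998×10⁸)/(376×10⁻⁹) = 5.283×10⁻¹⁹ J.
Energy delivered: (0.790 W)(410 s) = 323.9 J.
Photons incident: 323.9 / 5.283×10⁻¹⁹ = 6.131×10²⁰, i.e. 6.131×10²⁰/6.022×10²³ = 0.001018 mol.
Photons absorbed: 0.339 × 0.001018 = 3.451×10⁻⁴ mol.
Product: Φ × n_abs = 0.15 × 3.451×10⁻⁴ = 5.176×10⁻⁵ mol.

5.2×10⁻⁵ mol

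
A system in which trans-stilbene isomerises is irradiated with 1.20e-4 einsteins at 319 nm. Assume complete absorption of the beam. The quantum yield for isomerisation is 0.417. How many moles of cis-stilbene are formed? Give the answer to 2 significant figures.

Product: Φ × n_abs = 0.417 × 1.20e-4 = 5.004e-5 mol.

5.0e-5 mol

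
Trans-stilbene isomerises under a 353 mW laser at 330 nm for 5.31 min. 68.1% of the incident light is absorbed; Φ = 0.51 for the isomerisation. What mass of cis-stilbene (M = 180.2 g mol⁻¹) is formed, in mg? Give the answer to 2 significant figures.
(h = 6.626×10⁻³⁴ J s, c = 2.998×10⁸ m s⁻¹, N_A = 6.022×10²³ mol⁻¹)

19 mg

Photon energy at 330 nm: hc/λ = (6.626×10⁻³⁴)(2.998×10⁸)/(330×10⁻⁹) = 6.020×10⁻¹⁹ J.
Energy delivered: (353 mW)(318.6 s) = 112.5 J.
Photons incident: 112.5 / 6.020×10⁻¹⁹ = 1.869×10²⁰, i.e. 1.869×10²⁰/6.022×10²³ = 3.104×10⁻⁴ mol.
Photons absorbed: 0.681 × 3.104×10⁻⁴ = 2.114×10⁻⁴ mol.
Product: Φ × n_abs = 0.51 × 2.114×10⁻⁴ = 1.078×10⁻⁴ mol.
Mass: 1.078×10⁻⁴ × 180.2 = 0.01943 g = 19 mg.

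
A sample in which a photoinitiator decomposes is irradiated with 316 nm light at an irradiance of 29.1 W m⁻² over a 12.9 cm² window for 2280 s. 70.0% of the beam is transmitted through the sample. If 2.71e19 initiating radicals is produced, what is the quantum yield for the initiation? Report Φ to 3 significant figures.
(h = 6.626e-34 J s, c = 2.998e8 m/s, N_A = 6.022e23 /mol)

Product: 2.71e19 / 6.022e23 = 4.500e-5 mol.
Photon energy at 316 nm: hc/λ = (6.626e-34)(2.998e8)/(316e-9) = 6.286e-19 J.
Energy delivered: (29.1 W m⁻²)(12.9e-4 m²)(2280 s) = 85.59 J.
Photons incident: 85.59 / 6.286e-19 = 1.362e20, i.e. 1.362e20/6.022e23 = 2.262e-4 mol.
Fraction absorbed: 1 − 70.0/100 = 0.3000.
Photons absorbed: 0.3000 × 2.262e-4 = 6.786e-5 mol.
Φ = 4.500e-5 mol / 6.786e-5 mol photons = 0.663.

Φ = 0.663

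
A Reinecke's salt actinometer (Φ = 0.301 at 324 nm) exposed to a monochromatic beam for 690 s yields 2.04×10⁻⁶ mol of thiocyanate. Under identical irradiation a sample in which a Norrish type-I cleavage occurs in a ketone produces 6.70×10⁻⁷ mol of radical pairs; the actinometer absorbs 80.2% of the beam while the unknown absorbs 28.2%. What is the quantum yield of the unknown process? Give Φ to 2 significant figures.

Photons absorbed by the actinometer: 2.04×10⁻⁶ / 0.301 = 6.777×10⁻⁶ mol.
Incident flux: 6.777×10⁻⁶ / 0.802 = 8.450×10⁻⁶ einstein.
Absorbed by unknown: 0.282 × 8.450×10⁻⁶ = 2.383×10⁻⁶ mol.
Φ(unknown) = 6.70×10⁻⁷ / 2.383×10⁻⁶ = 0.28.

Φ = 0.28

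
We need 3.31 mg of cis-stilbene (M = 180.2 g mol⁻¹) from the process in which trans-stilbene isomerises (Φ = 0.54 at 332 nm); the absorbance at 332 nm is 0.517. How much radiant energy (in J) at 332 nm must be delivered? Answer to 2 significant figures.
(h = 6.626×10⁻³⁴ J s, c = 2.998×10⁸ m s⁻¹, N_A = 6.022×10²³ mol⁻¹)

Product: 3.31 mg / 180.2 g mol⁻¹ = 1.837×10⁻⁵ mol.
Photons that must be absorbed: 1.837×10⁻⁵ / 0.54 = 3.402×10⁻⁵ mol.
Fraction absorbed: 1 − 10^(−0.517) = 0.6959.
Incident photons needed: 3.402×10⁻⁵ / 0.6959 = 4.889×10⁻⁵ mol.
Photon energy: hc/λ = 5.983×10⁻¹⁹ J; per mole, 3.603×10⁵ J mol⁻¹.
Energy required: 4.889×10⁻⁵ × 3.603×10⁵ = 18 J.

18 J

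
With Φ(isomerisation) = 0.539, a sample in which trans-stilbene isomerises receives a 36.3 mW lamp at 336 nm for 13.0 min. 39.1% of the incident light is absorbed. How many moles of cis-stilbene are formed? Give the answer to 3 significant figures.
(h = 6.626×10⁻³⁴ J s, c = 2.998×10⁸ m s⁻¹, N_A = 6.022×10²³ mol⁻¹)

Photon energy at 336 nm: hc/λ = (6.626×10⁻³⁴)(2.998×10⁸)/(336×10⁻⁹) = 5.912×10⁻¹⁹ J.
Energy delivered: (36.3 mW)(780 s) = 28.31 J.
Photons incident: 28.31 / 5.912×10⁻¹⁹ = 4.789×10¹⁹, i.e. 4.789×10¹⁹/6.022×10²³ = 7.953×10⁻⁵ mol.
Photons absorbed: 0.391 × 7.953×10⁻⁵ = 3.110×10⁻⁵ mol.
Product: Φ × n_abs = 0.539 × 3.110×10⁻⁵ = 1.676×10⁻⁵ mol.

1.68×10⁻⁵ mol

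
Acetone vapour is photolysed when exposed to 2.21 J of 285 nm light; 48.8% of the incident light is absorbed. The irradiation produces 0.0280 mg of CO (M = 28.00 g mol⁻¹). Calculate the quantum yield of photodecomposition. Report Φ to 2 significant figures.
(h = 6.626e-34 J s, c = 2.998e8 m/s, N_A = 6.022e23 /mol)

Φ = 0.39

Product: 0.0280 mg / 28.00 g mol⁻¹ = 1.000e-6 mol.
Photon energy at 285 nm: hc/λ = (6.626e-34)(2.998e8)/(285e-9) = 6.970e-19 J.
Photons incident: 2.21 / 6.970e-19 = 3.171e18, i.e. 3.171e18/6.022e23 = 5.266e-6 mol.
Photons absorbed: 0.488 × 5.266e-6 = 2.570e-6 mol.
Φ = 1.000e-6 mol / 2.570e-6 mol photons = 0.39.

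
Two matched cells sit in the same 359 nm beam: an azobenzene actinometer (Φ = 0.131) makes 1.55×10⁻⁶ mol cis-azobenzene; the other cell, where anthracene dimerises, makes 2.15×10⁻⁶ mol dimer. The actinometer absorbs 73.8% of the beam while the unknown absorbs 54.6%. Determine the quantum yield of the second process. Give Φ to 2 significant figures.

Φ = 0.25

Photons absorbed by the actinometer: 1.55×10⁻⁶ / 0.131 = 1.183×10⁻⁵ mol.
Incident flux: 1.183×10⁻⁵ / 0.738 = 1.603×10⁻⁵ einstein.
Absorbed by unknown: 0.546 × 1.603×10⁻⁵ = 8.752×10⁻⁶ mol.
Φ(unknown) = 2.15×10⁻⁶ / 8.752×10⁻⁶ = 0.25.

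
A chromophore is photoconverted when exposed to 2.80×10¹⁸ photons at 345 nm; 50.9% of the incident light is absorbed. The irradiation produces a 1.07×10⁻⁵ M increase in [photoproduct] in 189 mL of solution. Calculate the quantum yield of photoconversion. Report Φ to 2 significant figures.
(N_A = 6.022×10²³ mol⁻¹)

Φ = 0.85

Product: (1.07×10⁻⁵ M)(0.189 L) = 2.022×10⁻⁶ mol.
Moles of photons: 2.80×10¹⁸ / 6.022×10²³ = 4.650×10⁻⁶ mol.
Photons absorbed: 0.509 × 4.650×10⁻⁶ = 2.367×10⁻⁶ mol.
Φ = 2.022×10⁻⁶ mol / 2.367×10⁻⁶ mol photons = 0.85.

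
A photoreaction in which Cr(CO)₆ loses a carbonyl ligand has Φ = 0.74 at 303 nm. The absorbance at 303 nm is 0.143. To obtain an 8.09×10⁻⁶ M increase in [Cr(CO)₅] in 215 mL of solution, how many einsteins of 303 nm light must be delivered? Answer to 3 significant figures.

Product: (8.09×10⁻⁶ M)(0.215 L) = 1.739×10⁻⁶ mol.
Photons that must be absorbed: 1.739×10⁻⁶ / 0.74 = 2.350×10⁻⁶ mol.
Fraction absorbed: 1 − 10^(−0.143) = 0.2806.
Incident photons needed: 2.350×10⁻⁶ / 0.2806 = 8.375×10⁻⁶ mol.

8.38×10⁻⁶ einstein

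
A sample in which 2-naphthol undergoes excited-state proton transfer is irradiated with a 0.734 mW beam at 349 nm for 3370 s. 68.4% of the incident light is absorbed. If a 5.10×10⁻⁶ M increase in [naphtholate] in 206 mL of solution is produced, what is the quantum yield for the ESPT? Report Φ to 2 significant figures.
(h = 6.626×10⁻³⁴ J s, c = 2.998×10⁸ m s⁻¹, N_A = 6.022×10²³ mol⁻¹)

Φ = 0.21

Product: (5.10×10⁻⁶ M)(0.206 L) = 1.051×10⁻⁶ mol.
Photon energy at 349 nm: hc/λ = (6.626×10⁻³⁴)(2.998×10⁸)/(349×10⁻⁹) = 5.692×10⁻¹⁹ J.
Energy delivered: (0.734 mW)(3370 s) = 2.474 J.
Photons incident: 2.474 / 5.692×10⁻¹⁹ = 4.346×10¹⁸, i.e. 4.346×10¹⁸/6.022×10²³ = 7.217×10⁻⁶ mol.
Photons absorbed: 0.684 × 7.217×10⁻⁶ = 4.936×10⁻⁶ mol.
Φ = 1.051×10⁻⁶ mol / 4.936×10⁻⁶ mol photons = 0.21.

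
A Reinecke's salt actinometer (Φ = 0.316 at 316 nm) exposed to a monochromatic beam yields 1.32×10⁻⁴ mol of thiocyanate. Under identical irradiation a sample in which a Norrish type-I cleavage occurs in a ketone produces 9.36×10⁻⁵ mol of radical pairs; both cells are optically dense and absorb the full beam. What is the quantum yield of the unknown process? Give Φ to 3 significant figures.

Photons absorbed by the actinometer: 1.32×10⁻⁴ / 0.316 = 4.177×10⁻⁴ mol.
Φ(unknown) = 9.36×10⁻⁵ / 4.177×10⁻⁴ = 0.224.

Φ = 0.224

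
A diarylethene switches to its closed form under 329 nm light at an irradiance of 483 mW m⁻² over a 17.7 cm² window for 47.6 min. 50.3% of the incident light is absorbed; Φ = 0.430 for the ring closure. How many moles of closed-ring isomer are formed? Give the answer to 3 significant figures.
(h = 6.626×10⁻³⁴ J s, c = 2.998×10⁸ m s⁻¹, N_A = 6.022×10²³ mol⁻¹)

1.45×10⁻⁶ mol

Photon energy at 329 nm: hc/λ = (6.626×10⁻³⁴)(2.998×10⁸)/(329×10⁻⁹) = 6.038×10⁻¹⁹ J.
Energy delivered: (483 mW m⁻²)(17.7×10⁻⁴ m²)(2856 s) = 2.442 J.
Photons incident: 2.442 / 6.038×10⁻¹⁹ = 4.044×10¹⁸, i.e. 4.044×10¹⁸/6.022×10²³ = 6.715×10⁻⁶ mol.
Photons absorbed: 0.503 × 6.715×10⁻⁶ = 3.378×10⁻⁶ mol.
Product: Φ × n_abs = 0.430 × 3.378×10⁻⁶ = 1.453×10⁻⁶ mol.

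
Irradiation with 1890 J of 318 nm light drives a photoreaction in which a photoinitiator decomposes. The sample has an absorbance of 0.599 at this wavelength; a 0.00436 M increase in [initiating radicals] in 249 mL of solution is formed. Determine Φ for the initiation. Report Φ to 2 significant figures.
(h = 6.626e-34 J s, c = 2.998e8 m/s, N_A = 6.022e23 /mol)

Product: (0.00436 M)(0.249 L) = 0.001086 mol.
Photon energy at 318 nm: hc/λ = (6.626e-34)(2.998e8)/(318e-9) = 6.247e-19 J.
Photons incident: 1890 / 6.247e-19 = 3.025e21, i.e. 3.025e21/6.022e23 = 0.005023 mol.
Fraction absorbed: 1 − 10^(−0.599) = 0.7482.
Photons absorbed: 0.7482 × 0.005023 = 0.003758 mol.
Φ = 0.001086 mol / 0.003758 mol photons = 0.29.

Φ = 0.29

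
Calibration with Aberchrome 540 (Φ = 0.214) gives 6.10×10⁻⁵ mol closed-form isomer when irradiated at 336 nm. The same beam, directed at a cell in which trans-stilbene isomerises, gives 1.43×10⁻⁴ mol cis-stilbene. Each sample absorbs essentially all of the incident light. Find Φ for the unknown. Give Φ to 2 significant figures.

Φ = 0.50

Photons absorbed by the actinometer: 6.10×10⁻⁵ / 0.214 = 2.850×10⁻⁴ mol.
Φ(unknown) = 1.43×10⁻⁴ / 2.850×10⁻⁴ = 0.50.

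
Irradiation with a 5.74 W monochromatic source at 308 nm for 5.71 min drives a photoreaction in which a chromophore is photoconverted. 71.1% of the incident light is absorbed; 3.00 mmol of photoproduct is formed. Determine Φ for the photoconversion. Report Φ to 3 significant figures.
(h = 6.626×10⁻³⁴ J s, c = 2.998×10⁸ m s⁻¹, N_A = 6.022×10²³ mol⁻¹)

Product: 3.00 mmol = 0.00300 mol.
Photon energy at 308 nm: hc/λ = (6.626×10⁻³⁴)(2.998×10⁸)/(308×10⁻⁹) = 6.450×10⁻¹⁹ J.
Energy delivered: (5.74 W)(342.6 s) = 1967 J.
Photons incident: 1967 / 6.450×10⁻¹⁹ = 3.050×10²¹, i.e. 3.050×10²¹/6.022×10²³ = 0.005065 mol.
Photons absorbed: 0.711 × 0.005065 = 0.003601 mol.
Φ = 0.00300 mol / 0.003601 mol photons = 0.833.

Φ = 0.833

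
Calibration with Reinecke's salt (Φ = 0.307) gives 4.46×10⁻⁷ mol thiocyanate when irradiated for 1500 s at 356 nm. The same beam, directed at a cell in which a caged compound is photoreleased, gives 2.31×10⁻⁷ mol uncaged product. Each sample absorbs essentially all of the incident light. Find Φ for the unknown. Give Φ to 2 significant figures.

Photons absorbed by the actinometer: 4.46×10⁻⁷ / 0.307 = 1.453×10⁻⁶ mol.
Φ(unknown) = 2.31×10⁻⁷ / 1.453×10⁻⁶ = 0.16.

Φ = 0.16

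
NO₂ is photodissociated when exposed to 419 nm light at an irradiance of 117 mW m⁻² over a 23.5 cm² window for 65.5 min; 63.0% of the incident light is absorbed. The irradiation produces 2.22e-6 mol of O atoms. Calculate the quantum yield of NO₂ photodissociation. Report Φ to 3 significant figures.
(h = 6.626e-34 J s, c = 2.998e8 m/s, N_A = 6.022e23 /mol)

Photon energy at 419 nm: hc/λ = (6.626e-34)(2.998e8)/(419e-9) = 4.741e-19 J.
Energy delivered: (117 mW m⁻²)(23.5e-4 m²)(3930 s) = 1.081 J.
Photons incident: 1.081 / 4.741e-19 = 2.280e18, i.e. 2.280e18/6.022e23 = 3.786e-6 mol.
Photons absorbed: 0.630 × 3.786e-6 = 2.385e-6 mol.
Φ = 2.22e-6 mol / 2.385e-6 mol photons = 0.931.

Φ = 0.931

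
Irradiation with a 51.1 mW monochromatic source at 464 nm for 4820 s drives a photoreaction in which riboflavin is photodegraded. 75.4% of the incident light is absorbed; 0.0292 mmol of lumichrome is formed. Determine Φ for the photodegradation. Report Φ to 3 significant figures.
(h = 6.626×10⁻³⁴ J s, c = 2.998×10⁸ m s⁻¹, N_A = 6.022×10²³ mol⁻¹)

Φ = 0.0405

Product: 0.0292 mmol = 2.92×10⁻⁵ mol.
Photon energy at 464 nm: hc/λ = (6.626×10⁻³⁴)(2.998×10⁸)/(464×10⁻⁹) = 4.281×10⁻¹⁹ J.
Energy delivered: (51.1 mW)(4820 s) = 246.3 J.
Photons incident: 246.3 / 4.281×10⁻¹⁹ = 5.753×10²⁰, i.e. 5.753×10²⁰/6.022×10²³ = 9.553×10⁻⁴ mol.
Photons absorbed: 0.754 × 9.553×10⁻⁴ = 7.203×10⁻⁴ mol.
Φ = 2.92×10⁻⁵ mol / 7.203×10⁻⁴ mol photons = 0.0405.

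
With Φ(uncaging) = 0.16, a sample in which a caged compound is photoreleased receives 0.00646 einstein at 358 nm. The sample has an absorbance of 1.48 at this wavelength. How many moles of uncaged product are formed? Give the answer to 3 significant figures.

Fraction absorbed: 1 − 10^(−1.48) = 0.9669.
Photons absorbed: 0.9669 × 0.00646 = 0.006246 mol.
Product: Φ × n_abs = 0.16 × 0.006246 = 9.994e-4 mol.

9.99e-4 mol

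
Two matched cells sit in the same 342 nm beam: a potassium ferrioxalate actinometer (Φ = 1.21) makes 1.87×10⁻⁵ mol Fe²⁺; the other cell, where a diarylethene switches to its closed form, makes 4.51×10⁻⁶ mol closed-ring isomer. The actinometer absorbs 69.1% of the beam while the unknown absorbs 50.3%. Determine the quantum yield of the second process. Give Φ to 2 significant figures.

Φ = 0.40

Photons absorbed by the actinometer: 1.87×10⁻⁵ / 1.21 = 1.545×10⁻⁵ mol.
Incident flux: 1.545×10⁻⁵ / 0.691 = 2.236×10⁻⁵ einstein.
Absorbed by unknown: 0.503 × 2.236×10⁻⁵ = 1.125×10⁻⁵ mol.
Φ(unknown) = 4.51×10⁻⁶ / 1.125×10⁻⁵ = 0.40.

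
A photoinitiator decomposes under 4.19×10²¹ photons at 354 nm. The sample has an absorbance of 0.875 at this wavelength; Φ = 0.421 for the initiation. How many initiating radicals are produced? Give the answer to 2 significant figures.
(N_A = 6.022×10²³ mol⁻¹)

1.5×10²¹ initiating radicals

Moles of photons: 4.19×10²¹ / 6.022×10²³ = 0.006958 mol.
Fraction absorbed: 1 − 10^(−0.875) = 0.8666.
Photons absorbed: 0.8666 × 0.006958 = 0.006030 mol.
Product: Φ × n_abs = 0.421 × 0.006030 = 0.002539 mol.
As a count: 0.002539 × 6.022×10²³ = 1.5×10²¹.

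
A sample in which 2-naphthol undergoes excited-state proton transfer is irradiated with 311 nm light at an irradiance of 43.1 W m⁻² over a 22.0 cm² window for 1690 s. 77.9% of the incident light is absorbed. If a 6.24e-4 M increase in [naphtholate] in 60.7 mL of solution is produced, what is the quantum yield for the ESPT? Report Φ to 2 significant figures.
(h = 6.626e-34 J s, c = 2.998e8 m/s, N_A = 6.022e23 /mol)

Product: (6.24e-4 M)(0.0607 L) = 3.788e-5 mol.
Photon energy at 311 nm: hc/λ = (6.626e-34)(2.998e8)/(311e-9) = 6.387e-19 J.
Energy delivered: (43.1 W m⁻²)(22.0e-4 m²)(1690 s) = 160.2 J.
Photons incident: 160.2 / 6.387e-19 = 2.508e20, i.e. 2.508e20/6.022e23 = 4.165e-4 mol.
Photons absorbed: 0.779 × 4.165e-4 = 3.245e-4 mol.
Φ = 3.788e-5 mol / 3.245e-4 mol photons = 0.12.

Φ = 0.12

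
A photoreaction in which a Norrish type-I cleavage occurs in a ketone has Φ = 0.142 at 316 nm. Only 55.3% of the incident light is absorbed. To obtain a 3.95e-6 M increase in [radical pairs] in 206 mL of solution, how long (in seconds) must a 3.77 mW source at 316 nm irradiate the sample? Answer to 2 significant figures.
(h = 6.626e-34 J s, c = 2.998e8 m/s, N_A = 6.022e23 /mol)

t ≈ 1000 s

Product: (3.95e-6 M)(0.206 L) = 8.137e-7 mol.
Photons that must be absorbed: 8.137e-7 / 0.142 = 5.730e-6 mol.
Incident photons needed: 5.730e-6 / 0.553 = 1.036e-5 mol.
Photon energy: hc/λ = 6.286e-19 J; per mole, 3.785e5 J mol⁻¹.
Energy required: 1.036e-5 × 3.785e5 = 3.921 J.
Time: 3.921 J / 0.00377 W = 1000 s.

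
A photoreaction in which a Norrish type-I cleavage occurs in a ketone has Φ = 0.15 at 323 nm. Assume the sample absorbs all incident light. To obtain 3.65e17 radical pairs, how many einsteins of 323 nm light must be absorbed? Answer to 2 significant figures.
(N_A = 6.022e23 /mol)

Product: 3.65e17 / 6.022e23 = 6.061e-7 mol.
Photons that must be absorbed: 6.061e-7 / 0.15 = 4.041e-6 mol.

4.0e-6 einstein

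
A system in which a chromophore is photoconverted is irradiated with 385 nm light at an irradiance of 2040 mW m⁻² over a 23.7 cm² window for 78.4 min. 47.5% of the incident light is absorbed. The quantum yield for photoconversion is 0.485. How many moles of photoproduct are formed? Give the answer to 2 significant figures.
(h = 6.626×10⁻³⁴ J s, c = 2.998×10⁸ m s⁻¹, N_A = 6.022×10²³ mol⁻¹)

Photon energy at 385 nm: hc/λ = (6.626×10⁻³⁴)(2.998×10⁸)/(385×10⁻⁹) = 5.160×10⁻¹⁹ J.
Energy delivered: (2040 mW m⁻²)(23.7×10⁻⁴ m²)(4704 s) = 22.74 J.
Photons incident: 22.74 / 5.160×10⁻¹⁹ = 4.407×10¹⁹, i.e. 4.407×10¹⁹/6.022×10²³ = 7.318×10⁻⁵ mol.
Photons absorbed: 0.475 × 7.318×10⁻⁵ = 3.476×10⁻⁵ mol.
Product: Φ × n_abs = 0.485 × 3.476×10⁻⁵ = 1.686×10⁻⁵ mol.

1.7×10⁻⁵ mol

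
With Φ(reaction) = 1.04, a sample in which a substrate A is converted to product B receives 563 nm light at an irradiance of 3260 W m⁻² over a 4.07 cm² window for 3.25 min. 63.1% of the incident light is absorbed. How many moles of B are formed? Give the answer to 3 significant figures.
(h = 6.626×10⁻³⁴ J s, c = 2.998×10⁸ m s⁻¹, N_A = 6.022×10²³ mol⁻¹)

Photon energy at 563 nm: hc/λ = (6.626×10⁻³⁴)(2.998×10⁸)/(563×10⁻⁹) = 3.528×10⁻¹⁹ J.
Energy delivered: (3260 W m⁻²)(4.07×10⁻⁴ m²)(195 s) = 258.7 J.
Photons incident: 258.7 / 3.528×10⁻¹⁹ = 7.333×10²⁰, i.e. 7.333×10²⁰/6.022×10²³ = 0.001218 mol.
Photons absorbed: 0.631 × 0.001218 = 7.686×10⁻⁴ mol.
Product: Φ × n_abs = 1.04 × 7.686×10⁻⁴ = 7.993×10⁻⁴ mol.

7.99×10⁻⁴ mol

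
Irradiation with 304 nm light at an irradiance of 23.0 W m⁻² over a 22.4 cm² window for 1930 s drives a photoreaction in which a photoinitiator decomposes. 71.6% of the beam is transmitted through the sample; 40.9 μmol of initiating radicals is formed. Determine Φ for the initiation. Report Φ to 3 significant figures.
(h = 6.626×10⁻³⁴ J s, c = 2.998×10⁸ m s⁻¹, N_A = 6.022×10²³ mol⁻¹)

Product: 40.9 μmol = 4.09×10⁻⁵ mol.
Photon energy at 304 nm: hc/λ = (6.626×10⁻³⁴)(2.998×10⁸)/(304×10⁻⁹) = 6.534×10⁻¹⁹ J.
Energy delivered: (23.0 W m⁻²)(22.4×10⁻⁴ m²)(1930 s) = 99.43 J.
Photons incident: 99.43 / 6.534×10⁻¹⁹ = 1.522×10²⁰, i.e. 1.522×10²⁰/6.022×10²³ = 2.527×10⁻⁴ mol.
Fraction absorbed: 1 − 71.6/100 = 0.2840.
Photons absorbed: 0.2840 × 2.527×10⁻⁴ = 7.177×10⁻⁵ mol.
Φ = 4.09×10⁻⁵ mol / 7.177×10⁻⁵ mol photons = 0.570.

Φ = 0.570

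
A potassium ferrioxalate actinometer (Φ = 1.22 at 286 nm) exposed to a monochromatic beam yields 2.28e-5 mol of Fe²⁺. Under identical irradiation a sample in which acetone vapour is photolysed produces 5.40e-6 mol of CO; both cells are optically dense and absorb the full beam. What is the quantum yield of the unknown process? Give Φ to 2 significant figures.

Photons absorbed by the actinometer: 2.28e-5 / 1.22 = 1.869e-5 mol.
Φ(unknown) = 5.40e-6 / 1.869e-5 = 0.29.

Φ = 0.29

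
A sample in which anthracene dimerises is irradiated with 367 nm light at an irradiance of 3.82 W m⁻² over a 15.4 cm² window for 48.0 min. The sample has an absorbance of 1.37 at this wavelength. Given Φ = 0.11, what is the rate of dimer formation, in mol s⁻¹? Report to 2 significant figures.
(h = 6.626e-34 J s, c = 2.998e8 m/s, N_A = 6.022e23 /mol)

Photon energy at 367 nm: hc/λ = (6.626e-34)(2.998e8)/(367e-9) = 5.413e-19 J.
Energy delivered: (3.82 W m⁻²)(15.4e-4 m²)(2880 s) = 16.94 J.
Photons incident: 16.94 / 5.413e-19 = 3.130e19, i.e. 3.130e19/6.022e23 = 5.198e-5 mol.
Fraction absorbed: 1 − 10^(−1.37) = 0.9573.
Photons absorbed: 0.9573 × 5.198e-5 = 4.976e-5 mol.
Product formed: 0.11 × 4.976e-5 = 5.474e-6 mol.
Rate: 5.474e-6 / 2880 s = 1.9e-9 mol s⁻¹.

1.9e-9 mol s⁻¹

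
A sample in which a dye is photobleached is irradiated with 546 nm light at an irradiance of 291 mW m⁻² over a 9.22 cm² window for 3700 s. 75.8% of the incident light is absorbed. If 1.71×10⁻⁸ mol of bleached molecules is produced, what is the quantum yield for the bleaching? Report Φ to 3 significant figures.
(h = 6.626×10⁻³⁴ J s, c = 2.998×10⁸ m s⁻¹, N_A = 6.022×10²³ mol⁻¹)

Photon energy at 546 nm: hc/λ = (6.626×10⁻³⁴)(2.998×10⁸)/(546×10⁻⁹) = 3.638×10⁻¹⁹ J.
Energy delivered: (291 mW m⁻²)(9.22×10⁻⁴ m²)(3700 s) = 0.9927 J.
Photons incident: 0.9927 / 3.638×10⁻¹⁹ = 2.729×10¹⁸, i.e. 2.729×10¹⁸/6.022×10²³ = 4.532×10⁻⁶ mol.
Photons absorbed: 0.758 × 4.532×10⁻⁶ = 3.435×10⁻⁶ mol.
Φ = 1.71×10⁻⁸ mol / 3.435×10⁻⁶ mol photons = 0.00498.

Φ = 0.00498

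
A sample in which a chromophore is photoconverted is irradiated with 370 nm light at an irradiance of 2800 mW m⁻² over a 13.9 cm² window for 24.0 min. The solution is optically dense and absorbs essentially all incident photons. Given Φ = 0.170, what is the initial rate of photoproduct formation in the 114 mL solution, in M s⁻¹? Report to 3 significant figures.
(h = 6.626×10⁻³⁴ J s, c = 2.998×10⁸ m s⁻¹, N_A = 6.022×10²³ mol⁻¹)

Photon energy at 370 nm: hc/λ = (6.626×10⁻³⁴)(2.998×10⁸)/(370×10⁻⁹) = 5.369×10⁻¹⁹ J.
Energy delivered: (2800 mW m⁻²)(13.9×10⁻⁴ m²)(1440 s) = 5.604 J.
Photons incident: 5.604 / 5.369×10⁻¹⁹ = 1.044×10¹⁹, i.e. 1.044×10¹⁹/6.022×10²³ = 1.734×10⁻⁵ mol.
Product formed: 0.170 × 1.734×10⁻⁵ = 2.948×10⁻⁶ mol.
Rate: 2.948×10⁻⁶ mol / (1440 s × 0.114 L) = 1.80×10⁻⁸ M s⁻¹.

1.80×10⁻⁸ M s⁻¹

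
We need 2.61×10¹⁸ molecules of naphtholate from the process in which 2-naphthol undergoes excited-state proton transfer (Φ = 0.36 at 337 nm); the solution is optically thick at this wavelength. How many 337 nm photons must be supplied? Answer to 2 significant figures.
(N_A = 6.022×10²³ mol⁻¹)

7.3×10¹⁸ photons

Product: 2.61×10¹⁸ / 6.022×10²³ = 4.334×10⁻⁶ mol.
Photons that must be absorbed: 4.334×10⁻⁶ / 0.36 = 1.204×10⁻⁵ mol.
Photon count: 1.204×10⁻⁵ × 6.022×10²³ = 7.3×10¹⁸.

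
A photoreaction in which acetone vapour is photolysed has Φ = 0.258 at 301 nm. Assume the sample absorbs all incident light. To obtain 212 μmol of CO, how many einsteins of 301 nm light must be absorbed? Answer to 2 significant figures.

8.2×10⁻⁴ einstein

Product: 212 μmol = 2.12×10⁻⁴ mol.
Photons that must be absorbed: 2.12×10⁻⁴ / 0.258 = 8.217×10⁻⁴ mol.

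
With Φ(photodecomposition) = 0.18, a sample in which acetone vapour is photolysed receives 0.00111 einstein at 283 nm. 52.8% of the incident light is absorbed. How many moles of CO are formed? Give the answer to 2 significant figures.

1.1×10⁻⁴ mol

Photons absorbed: 0.528 × 0.00111 = 5.861×10⁻⁴ mol.
Product: Φ × n_abs = 0.18 × 5.861×10⁻⁴ = 1.055×10⁻⁴ mol.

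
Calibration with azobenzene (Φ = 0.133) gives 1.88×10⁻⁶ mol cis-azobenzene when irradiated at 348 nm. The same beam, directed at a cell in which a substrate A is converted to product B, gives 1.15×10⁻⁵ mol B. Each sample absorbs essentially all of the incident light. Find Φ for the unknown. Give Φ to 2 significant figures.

Φ = 0.81

Photons absorbed by the actinometer: 1.88×10⁻⁶ / 0.133 = 1.414×10⁻⁵ mol.
Φ(unknown) = 1.15×10⁻⁵ / 1.414×10⁻⁵ = 0.81.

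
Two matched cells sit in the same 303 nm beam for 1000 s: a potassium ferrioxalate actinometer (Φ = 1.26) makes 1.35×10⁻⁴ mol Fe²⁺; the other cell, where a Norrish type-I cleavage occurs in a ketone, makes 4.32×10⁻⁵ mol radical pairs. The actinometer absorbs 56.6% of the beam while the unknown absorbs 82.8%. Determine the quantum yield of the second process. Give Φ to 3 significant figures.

Photons absorbed by the actinometer: 1.35×10⁻⁴ / 1.26 = 1.071×10⁻⁴ mol.
Incident flux: 1.071×10⁻⁴ / 0.566 = 1.892×10⁻⁴ einstein.
Absorbed by unknown: 0.828 × 1.892×10⁻⁴ = 1.567×10⁻⁴ mol.
Φ(unknown) = 4.32×10⁻⁵ / 1.567×10⁻⁴ = 0.276.

Φ = 0.276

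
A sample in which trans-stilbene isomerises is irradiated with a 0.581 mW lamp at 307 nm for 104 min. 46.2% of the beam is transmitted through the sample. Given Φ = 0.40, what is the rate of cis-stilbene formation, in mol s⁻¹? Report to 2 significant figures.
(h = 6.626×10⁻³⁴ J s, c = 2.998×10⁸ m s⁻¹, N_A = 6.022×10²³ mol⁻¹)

3.2×10⁻¹⁰ mol s⁻¹

Photon energy at 307 nm: hc/λ = (6.626×10⁻³⁴)(2.998×10⁸)/(307×10⁻⁹) = 6.471×10⁻¹⁹ J.
Energy delivered: (0.581 mW)(6240 s) = 3.625 J.
Photons incident: 3.625 / 6.471×10⁻¹⁹ = 5.602×10¹⁸, i.e. 5.602×10¹⁸/6.022×10²³ = 9.303×10⁻⁶ mol.
Fraction absorbed: 1 − 46.2/100 = 0.5380.
Photons absorbed: 0.5380 × 9.303×10⁻⁶ = 5.005×10⁻⁶ mol.
Product formed: 0.40 × 5.005×10⁻⁶ = 2.002×10⁻⁶ mol.
Rate: 2.002×10⁻⁶ / 6240 s = 3.2×10⁻¹⁰ mol s⁻¹.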